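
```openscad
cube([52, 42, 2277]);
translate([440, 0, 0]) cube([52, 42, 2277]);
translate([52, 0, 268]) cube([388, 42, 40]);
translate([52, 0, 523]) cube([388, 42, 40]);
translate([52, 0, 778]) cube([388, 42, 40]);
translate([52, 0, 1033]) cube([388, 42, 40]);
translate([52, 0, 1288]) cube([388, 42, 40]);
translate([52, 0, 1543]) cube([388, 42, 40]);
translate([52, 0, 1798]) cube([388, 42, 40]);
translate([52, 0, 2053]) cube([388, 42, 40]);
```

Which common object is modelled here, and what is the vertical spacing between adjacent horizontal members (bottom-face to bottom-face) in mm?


A ladder. The rung spacing is 255 mm.

Two tall 52×42 posts with 8 short bars between them — a ladder. Adjacent rungs sit at z = 268 and z = 523, so the spacing is 523 − 268 = 255 mm.


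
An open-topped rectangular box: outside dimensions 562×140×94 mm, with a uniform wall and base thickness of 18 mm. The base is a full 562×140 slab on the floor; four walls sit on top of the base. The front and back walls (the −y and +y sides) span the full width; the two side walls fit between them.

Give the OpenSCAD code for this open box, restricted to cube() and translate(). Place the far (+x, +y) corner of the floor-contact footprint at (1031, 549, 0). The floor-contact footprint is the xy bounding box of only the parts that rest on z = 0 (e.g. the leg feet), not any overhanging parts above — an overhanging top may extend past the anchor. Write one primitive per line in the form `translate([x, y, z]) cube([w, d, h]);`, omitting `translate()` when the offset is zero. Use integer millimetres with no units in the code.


translate([469, 409, 0]) cube([562, 140, 18]);
translate([469, 409, 18]) cube([562, 18, 76]);
translate([469, 531, 18]) cube([562, 18, 76]);
translate([469, 427, 18]) cube([18, 104, 76]);
translate([1013, 427, 18]) cube([18, 104, 76]);


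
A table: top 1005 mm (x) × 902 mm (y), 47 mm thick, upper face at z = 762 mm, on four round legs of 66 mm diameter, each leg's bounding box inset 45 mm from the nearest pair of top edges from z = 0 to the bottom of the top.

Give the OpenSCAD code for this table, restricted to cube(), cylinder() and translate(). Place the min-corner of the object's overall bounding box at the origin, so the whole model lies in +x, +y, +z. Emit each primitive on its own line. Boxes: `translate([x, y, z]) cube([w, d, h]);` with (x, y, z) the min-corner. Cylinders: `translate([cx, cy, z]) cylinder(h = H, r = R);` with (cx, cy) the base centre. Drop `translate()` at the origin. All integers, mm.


translate([0, 0, 715]) cube([1005, 902, 47]);
translate([78, 78, 0]) cylinder(h = 715, r = 33);
translate([927, 78, 0]) cylinder(h = 715, r = 33);
translate([78, 824, 0]) cylinder(h = 715, r = 33);
translate([927, 824, 0]) cylinder(h = 715, r = 33);


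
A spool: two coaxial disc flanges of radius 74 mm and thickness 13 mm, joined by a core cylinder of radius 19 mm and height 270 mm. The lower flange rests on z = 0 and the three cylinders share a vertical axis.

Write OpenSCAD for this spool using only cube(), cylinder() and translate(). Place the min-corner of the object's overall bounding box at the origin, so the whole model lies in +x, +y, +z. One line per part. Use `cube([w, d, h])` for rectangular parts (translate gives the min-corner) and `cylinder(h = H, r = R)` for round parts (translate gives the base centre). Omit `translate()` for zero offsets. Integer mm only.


translate([74, 74, 0]) cylinder(h = 13, r = 74);
translate([74, 74, 13]) cylinder(h = 270, r = 19);
translate([74, 74, 283]) cylinder(h = 13, r = 74);


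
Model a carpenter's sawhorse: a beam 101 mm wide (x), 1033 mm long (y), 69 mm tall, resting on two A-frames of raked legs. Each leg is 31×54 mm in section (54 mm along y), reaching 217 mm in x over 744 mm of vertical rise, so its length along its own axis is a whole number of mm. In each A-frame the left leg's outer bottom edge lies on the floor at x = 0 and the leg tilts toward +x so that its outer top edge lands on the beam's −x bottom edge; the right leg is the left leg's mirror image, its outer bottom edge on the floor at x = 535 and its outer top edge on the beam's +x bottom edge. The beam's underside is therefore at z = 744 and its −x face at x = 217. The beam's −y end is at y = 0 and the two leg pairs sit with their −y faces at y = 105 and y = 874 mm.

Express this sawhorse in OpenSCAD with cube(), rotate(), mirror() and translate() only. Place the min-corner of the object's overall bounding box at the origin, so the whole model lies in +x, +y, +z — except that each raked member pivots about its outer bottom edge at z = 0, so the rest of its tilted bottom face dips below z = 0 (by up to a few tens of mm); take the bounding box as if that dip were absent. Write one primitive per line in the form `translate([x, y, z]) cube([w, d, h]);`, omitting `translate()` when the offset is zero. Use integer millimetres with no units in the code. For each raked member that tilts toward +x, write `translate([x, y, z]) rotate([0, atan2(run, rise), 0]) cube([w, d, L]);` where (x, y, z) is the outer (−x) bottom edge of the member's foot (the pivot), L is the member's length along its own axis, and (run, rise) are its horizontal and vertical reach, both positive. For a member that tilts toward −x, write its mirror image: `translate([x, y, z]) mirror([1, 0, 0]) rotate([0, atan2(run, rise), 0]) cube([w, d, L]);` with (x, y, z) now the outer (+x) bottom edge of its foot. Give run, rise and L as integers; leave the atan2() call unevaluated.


// leg length = √(217² + 744²) = 775
// right-leg outer foot x = 2·217 + 101 = 535
// beam min-corner = (217, 0, 744)
translate([217, 0, 744]) cube([101, 1033, 69]);
translate([0, 105, 0]) rotate([0, atan2(217, 744), 0]) cube([31, 54, 775]);
translate([535, 105, 0]) mirror([1, 0, 0]) rotate([0, atan2(217, 744), 0]) cube([31, 54, 775]);
translate([0, 874, 0]) rotate([0, atan2(217, 744), 0]) cube([31, 54, 775]);
translate([535, 874, 0]) mirror([1, 0, 0]) rotate([0, atan2(217, 744), 0]) cube([31, 54, 775]);


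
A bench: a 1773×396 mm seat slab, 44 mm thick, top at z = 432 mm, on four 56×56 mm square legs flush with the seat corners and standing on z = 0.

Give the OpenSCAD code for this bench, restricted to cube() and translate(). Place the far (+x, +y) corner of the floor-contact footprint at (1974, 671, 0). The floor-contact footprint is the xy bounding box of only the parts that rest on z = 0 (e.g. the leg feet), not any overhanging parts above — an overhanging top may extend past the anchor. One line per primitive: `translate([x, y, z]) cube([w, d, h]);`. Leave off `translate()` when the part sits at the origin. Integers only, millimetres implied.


translate([201, 275, 388]) cube([1773, 396, 44]);
translate([201, 275, 0]) cube([56, 56, 388]);
translate([201, 615, 0]) cube([56, 56, 388]);
translate([1918, 275, 0]) cube([56, 56, 388]);
translate([1918, 615, 0]) cube([56, 56, 388]);


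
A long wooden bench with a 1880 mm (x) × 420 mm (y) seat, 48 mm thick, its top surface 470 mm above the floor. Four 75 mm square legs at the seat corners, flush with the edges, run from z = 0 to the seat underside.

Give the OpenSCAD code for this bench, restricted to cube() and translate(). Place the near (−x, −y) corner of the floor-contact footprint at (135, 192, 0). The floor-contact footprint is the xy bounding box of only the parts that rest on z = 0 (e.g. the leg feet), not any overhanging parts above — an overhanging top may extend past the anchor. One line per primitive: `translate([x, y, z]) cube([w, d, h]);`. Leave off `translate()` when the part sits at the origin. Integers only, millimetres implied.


translate([135, 192, 422]) cube([1880, 420, 48]);
translate([135, 192, 0]) cube([75, 75, 422]);
translate([135, 537, 0]) cube([75, 75, 422]);
translate([1940, 192, 0]) cube([75, 75, 422]);
translate([1940, 537, 0]) cube([75, 75, 422]);


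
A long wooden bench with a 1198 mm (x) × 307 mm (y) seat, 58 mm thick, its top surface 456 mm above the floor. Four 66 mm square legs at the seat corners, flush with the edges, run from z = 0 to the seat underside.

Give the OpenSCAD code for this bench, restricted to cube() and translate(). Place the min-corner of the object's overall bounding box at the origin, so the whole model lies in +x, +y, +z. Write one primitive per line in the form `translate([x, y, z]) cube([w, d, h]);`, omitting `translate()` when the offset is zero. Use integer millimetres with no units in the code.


translate([0, 0, 398]) cube([1198, 307, 58]);
cube([66, 66, 398]);
translate([0, 241, 0]) cube([66, 66, 398]);
translate([1132, 0, 0]) cube([66, 66, 398]);
translate([1132, 241, 0]) cube([66, 66, 398]);


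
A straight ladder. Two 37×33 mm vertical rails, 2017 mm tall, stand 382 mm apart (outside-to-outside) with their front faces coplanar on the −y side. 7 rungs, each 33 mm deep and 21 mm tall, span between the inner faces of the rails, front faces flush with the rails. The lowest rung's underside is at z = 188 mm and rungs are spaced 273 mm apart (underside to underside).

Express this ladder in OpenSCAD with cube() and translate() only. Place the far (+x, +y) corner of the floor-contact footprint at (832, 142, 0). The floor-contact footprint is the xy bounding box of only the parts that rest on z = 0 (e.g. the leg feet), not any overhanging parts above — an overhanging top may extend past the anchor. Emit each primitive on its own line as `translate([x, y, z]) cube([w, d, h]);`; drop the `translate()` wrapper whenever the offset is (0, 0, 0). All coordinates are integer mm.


translate([450, 109, 0]) cube([37, 33, 2017]);
translate([795, 109, 0]) cube([37, 33, 2017]);
translate([487, 109, 188]) cube([308, 33, 21]);
translate([487, 109, 461]) cube([308, 33, 21]);
translate([487, 109, 734]) cube([308, 33, 21]);
translate([487, 109, 1007]) cube([308, 33, 21]);
translate([487, 109, 1280]) cube([308, 33, 21]);
translate([487, 109, 1553]) cube([308, 33, 21]);
translate([487, 109, 1826]) cube([308, 33, 21]);


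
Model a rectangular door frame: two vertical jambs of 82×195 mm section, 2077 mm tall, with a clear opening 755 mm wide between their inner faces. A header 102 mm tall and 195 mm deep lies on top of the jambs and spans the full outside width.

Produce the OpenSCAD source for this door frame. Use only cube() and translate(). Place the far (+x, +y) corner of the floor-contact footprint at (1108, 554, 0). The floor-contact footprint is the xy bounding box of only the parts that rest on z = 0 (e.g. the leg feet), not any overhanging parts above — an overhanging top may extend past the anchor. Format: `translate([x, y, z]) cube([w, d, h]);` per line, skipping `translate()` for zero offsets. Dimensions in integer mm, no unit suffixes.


translate([189, 359, 0]) cube([82, 195, 2077]);
translate([1026, 359, 0]) cube([82, 195, 2077]);
translate([189, 359, 2077]) cube([919, 195, 102]);


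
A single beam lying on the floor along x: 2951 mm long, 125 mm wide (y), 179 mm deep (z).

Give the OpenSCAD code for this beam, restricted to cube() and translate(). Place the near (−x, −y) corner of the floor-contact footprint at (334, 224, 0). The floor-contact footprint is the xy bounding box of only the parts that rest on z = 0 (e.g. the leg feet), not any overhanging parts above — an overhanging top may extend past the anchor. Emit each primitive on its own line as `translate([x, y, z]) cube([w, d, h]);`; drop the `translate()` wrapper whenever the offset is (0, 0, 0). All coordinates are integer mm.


translate([334, 224, 0]) cube([2951, 125, 179]);


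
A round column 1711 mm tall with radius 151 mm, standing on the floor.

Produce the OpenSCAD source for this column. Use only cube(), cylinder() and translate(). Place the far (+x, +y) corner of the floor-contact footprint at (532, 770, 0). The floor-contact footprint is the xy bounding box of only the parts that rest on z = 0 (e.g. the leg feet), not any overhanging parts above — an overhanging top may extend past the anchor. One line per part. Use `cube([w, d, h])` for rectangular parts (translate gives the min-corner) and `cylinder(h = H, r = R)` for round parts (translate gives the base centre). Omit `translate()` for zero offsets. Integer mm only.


translate([381, 619, 0]) cylinder(h = 1711, r = 151);


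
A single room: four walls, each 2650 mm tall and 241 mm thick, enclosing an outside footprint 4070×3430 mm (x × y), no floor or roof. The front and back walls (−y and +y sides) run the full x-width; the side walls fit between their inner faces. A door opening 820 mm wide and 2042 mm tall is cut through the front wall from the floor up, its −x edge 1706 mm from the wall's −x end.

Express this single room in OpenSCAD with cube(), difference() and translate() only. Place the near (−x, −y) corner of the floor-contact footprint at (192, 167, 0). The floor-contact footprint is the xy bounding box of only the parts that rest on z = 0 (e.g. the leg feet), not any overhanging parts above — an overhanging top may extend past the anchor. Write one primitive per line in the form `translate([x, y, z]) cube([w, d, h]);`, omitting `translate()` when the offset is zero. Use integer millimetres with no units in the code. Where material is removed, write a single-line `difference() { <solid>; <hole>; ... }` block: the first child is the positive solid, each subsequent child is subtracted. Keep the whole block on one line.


difference() { translate([192, 167, 0]) cube([4070, 241, 2650]); translate([1898, 167, 0]) cube([820, 241, 2042]); }
translate([192, 3356, 0]) cube([4070, 241, 2650]);
translate([192, 408, 0]) cube([241, 2948, 2650]);
translate([4021, 408, 0]) cube([241, 2948, 2650]);


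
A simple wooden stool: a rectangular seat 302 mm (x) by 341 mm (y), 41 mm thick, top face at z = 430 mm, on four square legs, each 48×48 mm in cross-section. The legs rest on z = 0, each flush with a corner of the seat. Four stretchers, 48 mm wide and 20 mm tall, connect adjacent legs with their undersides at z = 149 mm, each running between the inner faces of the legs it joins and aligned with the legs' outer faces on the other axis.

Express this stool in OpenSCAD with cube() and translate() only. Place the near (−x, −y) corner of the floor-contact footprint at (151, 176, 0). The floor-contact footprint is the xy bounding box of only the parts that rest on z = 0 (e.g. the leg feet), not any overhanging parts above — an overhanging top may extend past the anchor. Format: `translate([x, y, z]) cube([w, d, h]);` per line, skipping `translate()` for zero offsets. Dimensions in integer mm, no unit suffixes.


translate([151, 176, 389]) cube([302, 341, 41]);
translate([151, 176, 0]) cube([48, 48, 389]);
translate([405, 176, 0]) cube([48, 48, 389]);
translate([151, 469, 0]) cube([48, 48, 389]);
translate([405, 469, 0]) cube([48, 48, 389]);
translate([199, 176, 149]) cube([206, 48, 20]);
translate([199, 469, 149]) cube([206, 48, 20]);
translate([151, 224, 149]) cube([48, 245, 20]);
translate([405, 224, 149]) cube([48, 245, 20]);


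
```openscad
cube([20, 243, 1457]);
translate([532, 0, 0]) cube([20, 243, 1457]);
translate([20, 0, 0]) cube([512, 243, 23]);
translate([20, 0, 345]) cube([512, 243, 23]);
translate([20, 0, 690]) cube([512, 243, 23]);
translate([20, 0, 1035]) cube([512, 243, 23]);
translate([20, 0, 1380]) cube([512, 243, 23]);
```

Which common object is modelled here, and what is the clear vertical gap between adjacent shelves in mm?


A bookshelf. The clear shelf gap is 322 mm.

Two tall side panels with 5 horizontal boards between them — a bookshelf. The first two shelf undersides are at z = 0 and z = 345; with shelf thickness 23, the clear gap is 345 − 0 − 23 = 322 mm.


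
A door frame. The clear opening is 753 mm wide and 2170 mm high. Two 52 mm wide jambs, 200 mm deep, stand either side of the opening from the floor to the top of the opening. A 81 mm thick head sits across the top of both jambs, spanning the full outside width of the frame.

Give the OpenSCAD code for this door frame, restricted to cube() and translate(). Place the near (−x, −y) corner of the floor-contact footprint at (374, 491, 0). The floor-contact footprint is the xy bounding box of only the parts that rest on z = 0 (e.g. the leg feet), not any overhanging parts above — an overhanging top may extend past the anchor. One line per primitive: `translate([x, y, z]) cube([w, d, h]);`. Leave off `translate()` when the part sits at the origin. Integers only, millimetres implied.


translate([374, 491, 0]) cube([52, 200, 2170]);
translate([1179, 491, 0]) cube([52, 200, 2170]);
translate([374, 491, 2170]) cube([857, 200, 81]);


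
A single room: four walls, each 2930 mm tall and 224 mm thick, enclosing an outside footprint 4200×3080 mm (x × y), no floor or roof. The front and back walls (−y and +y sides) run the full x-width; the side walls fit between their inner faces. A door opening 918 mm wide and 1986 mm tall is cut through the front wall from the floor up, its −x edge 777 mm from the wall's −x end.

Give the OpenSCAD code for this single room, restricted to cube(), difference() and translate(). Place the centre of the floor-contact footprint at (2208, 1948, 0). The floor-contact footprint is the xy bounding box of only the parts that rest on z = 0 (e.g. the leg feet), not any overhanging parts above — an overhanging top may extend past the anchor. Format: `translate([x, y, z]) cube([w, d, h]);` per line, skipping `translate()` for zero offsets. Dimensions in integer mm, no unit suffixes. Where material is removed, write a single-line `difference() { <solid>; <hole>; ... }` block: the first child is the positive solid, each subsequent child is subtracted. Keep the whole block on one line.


difference() { translate([108, 408, 0]) cube([4200, 224, 2930]); translate([885, 408, 0]) cube([918, 224, 1986]); }
translate([108, 3264, 0]) cube([4200, 224, 2930]);
translate([108, 632, 0]) cube([224, 2632, 2930]);
translate([4084, 632, 0]) cube([224, 2632, 2930]);


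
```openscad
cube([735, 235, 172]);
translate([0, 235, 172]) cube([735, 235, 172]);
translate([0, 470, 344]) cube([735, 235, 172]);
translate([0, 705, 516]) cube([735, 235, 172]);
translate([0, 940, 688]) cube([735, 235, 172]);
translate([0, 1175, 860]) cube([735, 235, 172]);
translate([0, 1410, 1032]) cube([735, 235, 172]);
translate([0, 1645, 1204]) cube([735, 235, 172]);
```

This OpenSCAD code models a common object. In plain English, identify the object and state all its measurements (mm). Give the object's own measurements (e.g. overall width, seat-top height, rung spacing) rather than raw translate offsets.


A straight staircase of 8 solid steps. Each step is 735 mm wide (x), 235 mm deep (y, the going) and 172 mm tall (the rise). The first step rests on the floor; each subsequent step sits one going further in +y and one rise higher in +z, directly behind and above the previous step with no overlap.


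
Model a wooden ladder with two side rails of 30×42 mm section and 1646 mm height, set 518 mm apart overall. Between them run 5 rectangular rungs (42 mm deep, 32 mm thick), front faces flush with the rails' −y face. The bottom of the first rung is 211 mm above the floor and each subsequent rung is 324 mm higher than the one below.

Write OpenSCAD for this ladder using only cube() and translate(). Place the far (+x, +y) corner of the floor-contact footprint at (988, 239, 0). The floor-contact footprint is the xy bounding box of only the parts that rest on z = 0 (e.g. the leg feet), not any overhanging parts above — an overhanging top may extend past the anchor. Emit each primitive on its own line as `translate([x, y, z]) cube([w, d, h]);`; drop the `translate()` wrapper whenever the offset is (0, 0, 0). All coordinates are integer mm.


translate([470, 197, 0]) cube([30, 42, 1646]);
translate([958, 197, 0]) cube([30, 42, 1646]);
translate([500, 197, 211]) cube([458, 42, 32]);
translate([500, 197, 535]) cube([458, 42, 32]);
translate([500, 197, 859]) cube([458, 42, 32]);
translate([500, 197, 1183]) cube([458, 42, 32]);
translate([500, 197, 1507]) cube([458, 42, 32]);


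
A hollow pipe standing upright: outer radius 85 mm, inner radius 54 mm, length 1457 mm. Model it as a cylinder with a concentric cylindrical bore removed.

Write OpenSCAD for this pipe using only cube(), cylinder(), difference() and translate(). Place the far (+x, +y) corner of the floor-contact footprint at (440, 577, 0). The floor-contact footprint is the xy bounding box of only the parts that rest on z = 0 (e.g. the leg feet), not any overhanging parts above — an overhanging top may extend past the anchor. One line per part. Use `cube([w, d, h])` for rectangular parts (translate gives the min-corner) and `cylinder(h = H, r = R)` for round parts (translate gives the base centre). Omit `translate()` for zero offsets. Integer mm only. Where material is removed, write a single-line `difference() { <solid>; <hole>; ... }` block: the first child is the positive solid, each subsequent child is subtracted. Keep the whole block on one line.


difference() { translate([355, 492, 0]) cylinder(h = 1457, r = 85); translate([355, 492, 0]) cylinder(h = 1457, r = 54); }


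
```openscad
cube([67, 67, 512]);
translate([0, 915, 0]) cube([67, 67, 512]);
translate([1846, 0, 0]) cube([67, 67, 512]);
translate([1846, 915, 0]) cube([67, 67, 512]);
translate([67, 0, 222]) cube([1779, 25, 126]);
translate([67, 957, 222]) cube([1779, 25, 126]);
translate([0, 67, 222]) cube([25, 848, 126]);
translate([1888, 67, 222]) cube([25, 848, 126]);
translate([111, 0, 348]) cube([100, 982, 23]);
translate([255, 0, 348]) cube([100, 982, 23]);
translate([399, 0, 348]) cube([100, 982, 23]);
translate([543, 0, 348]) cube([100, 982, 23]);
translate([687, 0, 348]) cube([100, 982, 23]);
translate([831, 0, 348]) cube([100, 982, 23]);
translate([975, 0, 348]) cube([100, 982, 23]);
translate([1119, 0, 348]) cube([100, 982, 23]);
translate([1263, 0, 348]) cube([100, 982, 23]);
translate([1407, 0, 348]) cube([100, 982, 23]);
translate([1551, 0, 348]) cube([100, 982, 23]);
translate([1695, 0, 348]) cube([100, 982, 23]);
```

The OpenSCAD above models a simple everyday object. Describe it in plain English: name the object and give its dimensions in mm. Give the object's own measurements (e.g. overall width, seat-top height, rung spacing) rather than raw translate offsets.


A bed frame 1913 mm long (x) by 982 mm wide (y). Four 67×67 mm corner posts, 512 mm tall, at the corners of the footprint. Four rails of 25 mm thickness and 126 mm height run between adjacent posts with their undersides at z = 222 mm, their outer faces flush with the outside of the frame (the two x-running rails run between the posts' inner faces; the two y-running rails run between the posts' inner faces). 12 slats, each 100 mm wide (x) and 23 mm thick, lie across the top of the two x-running rails, running the full 982 mm width of the frame in y; along x they sit between the end posts with a 44 mm gap after the −x posts and between neighbouring slats, leaving 51 mm before the +x posts.


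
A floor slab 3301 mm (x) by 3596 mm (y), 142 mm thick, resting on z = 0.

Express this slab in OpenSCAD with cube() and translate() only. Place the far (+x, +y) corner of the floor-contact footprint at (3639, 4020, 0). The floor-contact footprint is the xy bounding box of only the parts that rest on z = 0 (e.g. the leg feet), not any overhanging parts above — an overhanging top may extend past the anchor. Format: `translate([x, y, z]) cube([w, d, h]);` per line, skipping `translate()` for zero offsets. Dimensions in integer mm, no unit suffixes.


translate([338, 424, 0]) cube([3301, 3596, 142]);


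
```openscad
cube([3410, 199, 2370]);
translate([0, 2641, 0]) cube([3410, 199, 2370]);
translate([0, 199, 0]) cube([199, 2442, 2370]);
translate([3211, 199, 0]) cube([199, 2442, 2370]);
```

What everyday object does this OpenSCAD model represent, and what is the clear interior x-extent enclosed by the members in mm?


A house (or room) frame. The interior width is 3012 mm.

Four 2370 mm walls enclosing a rectangle with no floor or roof — a room or house frame. Outside width is 3410 mm and wall thickness is 199 mm, so the interior width is 3410 − 2 × 199 = 3012 mm.


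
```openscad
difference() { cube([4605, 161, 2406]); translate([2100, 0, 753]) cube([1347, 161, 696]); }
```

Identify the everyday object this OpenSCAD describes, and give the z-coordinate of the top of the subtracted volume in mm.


A wall with a window opening. The window head height is 1449 mm.

A wall with a rectangular opening subtracted — a window. Sill at z = 753, opening 696 mm tall, so the head is at 753 + 696 = 1449 mm.


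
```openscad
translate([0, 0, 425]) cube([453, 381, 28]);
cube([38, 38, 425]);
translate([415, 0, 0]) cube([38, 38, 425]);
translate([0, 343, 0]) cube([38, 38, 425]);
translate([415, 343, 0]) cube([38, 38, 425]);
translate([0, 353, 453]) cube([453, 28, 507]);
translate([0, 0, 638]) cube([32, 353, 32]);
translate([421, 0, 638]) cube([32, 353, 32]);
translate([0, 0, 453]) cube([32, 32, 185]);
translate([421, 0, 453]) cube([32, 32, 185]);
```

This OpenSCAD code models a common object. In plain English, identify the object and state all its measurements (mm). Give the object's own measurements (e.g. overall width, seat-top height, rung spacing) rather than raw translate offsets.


A chair. The seat is a 453×381×28 mm slab with its top at z = 453 mm, on four 38×38 mm corner legs (flush with the seat edges, standing on z = 0). A flat backrest 28 mm thick, 507 mm tall, spans the full seat width and rises from the seat top along its +y edge, rear face flush with the rear of the seat. Two armrests of 32×32 mm section run along each side from the seat's front edge to the front of the backrest, top faces 217 mm above the seat top and outer faces flush with the seat's x-edges; a 32×32 mm post under the front of each armrest stands on the seat at the front corner.


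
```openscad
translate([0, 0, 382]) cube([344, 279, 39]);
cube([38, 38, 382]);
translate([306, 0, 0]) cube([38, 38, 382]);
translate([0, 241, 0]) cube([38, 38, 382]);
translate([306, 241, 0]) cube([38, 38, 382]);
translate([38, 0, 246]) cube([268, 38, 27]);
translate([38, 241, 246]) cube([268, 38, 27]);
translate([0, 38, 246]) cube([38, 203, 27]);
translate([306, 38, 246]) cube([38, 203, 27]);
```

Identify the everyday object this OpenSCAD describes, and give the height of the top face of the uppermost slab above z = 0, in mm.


A stool. The seat height is 421 mm.

A 344×279×39 slab at z = 382 on four corner posts — a stool. The seat top is 382 + 39 = 421 mm.


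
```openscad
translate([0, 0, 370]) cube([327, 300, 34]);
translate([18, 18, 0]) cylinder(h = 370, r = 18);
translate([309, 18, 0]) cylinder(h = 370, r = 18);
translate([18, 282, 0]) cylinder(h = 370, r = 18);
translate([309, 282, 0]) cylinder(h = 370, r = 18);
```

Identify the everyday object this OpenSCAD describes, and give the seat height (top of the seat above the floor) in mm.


A stool. The seat height is 404 mm.

A 327×300×34 slab at z = 370 on four corner cylinders — a stool. The seat top is 370 + 34 = 404 mm.


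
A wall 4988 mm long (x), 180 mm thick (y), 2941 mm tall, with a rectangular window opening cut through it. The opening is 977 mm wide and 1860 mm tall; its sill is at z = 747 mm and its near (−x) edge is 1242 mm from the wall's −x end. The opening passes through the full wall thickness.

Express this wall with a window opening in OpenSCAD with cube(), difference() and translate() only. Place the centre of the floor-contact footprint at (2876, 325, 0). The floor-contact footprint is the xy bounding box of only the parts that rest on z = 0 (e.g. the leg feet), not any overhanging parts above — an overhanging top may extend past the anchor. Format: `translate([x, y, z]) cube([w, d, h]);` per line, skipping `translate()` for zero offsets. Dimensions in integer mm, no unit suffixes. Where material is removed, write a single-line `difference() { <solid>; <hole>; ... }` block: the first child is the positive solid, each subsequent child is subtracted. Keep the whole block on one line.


difference() { translate([382, 235, 0]) cube([4988, 180, 2941]); translate([1624, 235, 747]) cube([977, 180, 1860]); }


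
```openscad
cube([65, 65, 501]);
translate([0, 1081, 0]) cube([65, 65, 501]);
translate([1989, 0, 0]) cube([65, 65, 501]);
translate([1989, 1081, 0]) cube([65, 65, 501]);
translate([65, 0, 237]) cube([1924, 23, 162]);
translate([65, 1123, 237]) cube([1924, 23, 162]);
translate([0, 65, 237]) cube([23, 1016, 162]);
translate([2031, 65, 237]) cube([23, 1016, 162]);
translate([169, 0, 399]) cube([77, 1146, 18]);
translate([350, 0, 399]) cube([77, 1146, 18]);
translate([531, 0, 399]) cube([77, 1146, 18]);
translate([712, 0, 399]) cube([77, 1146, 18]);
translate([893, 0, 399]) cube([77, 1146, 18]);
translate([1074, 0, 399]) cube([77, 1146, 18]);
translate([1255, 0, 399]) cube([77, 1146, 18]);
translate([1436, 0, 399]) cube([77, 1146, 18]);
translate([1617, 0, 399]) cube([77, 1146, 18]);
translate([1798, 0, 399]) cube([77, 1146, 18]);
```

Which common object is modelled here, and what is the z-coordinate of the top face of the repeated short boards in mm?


A bed frame. The slat-top height is 417 mm.

Four posts, four rails, and a row of slats — a bed frame. Slats sit on the rails at z = 237 + 162 = 399; with slat thickness 18, the top is 417 mm.


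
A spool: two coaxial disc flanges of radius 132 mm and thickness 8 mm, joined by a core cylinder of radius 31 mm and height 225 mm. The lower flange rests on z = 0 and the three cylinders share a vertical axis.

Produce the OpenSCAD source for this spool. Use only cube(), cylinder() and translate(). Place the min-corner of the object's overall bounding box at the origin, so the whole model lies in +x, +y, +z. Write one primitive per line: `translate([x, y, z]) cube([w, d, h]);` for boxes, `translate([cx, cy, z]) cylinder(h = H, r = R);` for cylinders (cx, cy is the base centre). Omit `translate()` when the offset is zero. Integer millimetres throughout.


translate([132, 132, 0]) cylinder(h = 8, r = 132);
translate([132, 132, 8]) cylinder(h = 225, r = 31);
translate([132, 132, 233]) cylinder(h = 8, r = 132);


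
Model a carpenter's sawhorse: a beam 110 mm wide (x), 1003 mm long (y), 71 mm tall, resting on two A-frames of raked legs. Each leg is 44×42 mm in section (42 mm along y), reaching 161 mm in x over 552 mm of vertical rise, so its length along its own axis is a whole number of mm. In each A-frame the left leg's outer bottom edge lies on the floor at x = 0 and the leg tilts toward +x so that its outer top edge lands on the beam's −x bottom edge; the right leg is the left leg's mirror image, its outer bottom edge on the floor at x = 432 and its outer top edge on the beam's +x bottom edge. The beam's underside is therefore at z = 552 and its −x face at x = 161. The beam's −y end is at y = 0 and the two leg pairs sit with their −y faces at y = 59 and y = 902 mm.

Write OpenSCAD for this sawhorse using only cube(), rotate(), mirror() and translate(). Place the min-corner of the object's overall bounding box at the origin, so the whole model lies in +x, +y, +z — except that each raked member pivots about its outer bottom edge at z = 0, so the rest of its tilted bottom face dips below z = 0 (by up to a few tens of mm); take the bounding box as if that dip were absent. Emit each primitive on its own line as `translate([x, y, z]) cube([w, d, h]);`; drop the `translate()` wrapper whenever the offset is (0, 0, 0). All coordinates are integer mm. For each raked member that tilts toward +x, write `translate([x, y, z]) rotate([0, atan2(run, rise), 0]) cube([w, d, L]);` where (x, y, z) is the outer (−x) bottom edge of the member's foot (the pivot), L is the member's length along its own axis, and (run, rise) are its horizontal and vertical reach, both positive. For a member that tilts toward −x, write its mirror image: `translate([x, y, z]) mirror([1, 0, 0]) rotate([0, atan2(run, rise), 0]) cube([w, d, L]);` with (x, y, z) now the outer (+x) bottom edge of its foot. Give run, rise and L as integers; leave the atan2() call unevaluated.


translate([161, 0, 552]) cube([110, 1003, 71]);
translate([0, 59, 0]) rotate([0, atan2(161, 552), 0]) cube([44, 42, 575]);
translate([432, 59, 0]) mirror([1, 0, 0]) rotate([0, atan2(161, 552), 0]) cube([44, 42, 575]);
translate([0, 902, 0]) rotate([0, atan2(161, 552), 0]) cube([44, 42, 575]);
translate([432, 902, 0]) mirror([1, 0, 0]) rotate([0, atan2(161, 552), 0]) cube([44, 42, 575]);


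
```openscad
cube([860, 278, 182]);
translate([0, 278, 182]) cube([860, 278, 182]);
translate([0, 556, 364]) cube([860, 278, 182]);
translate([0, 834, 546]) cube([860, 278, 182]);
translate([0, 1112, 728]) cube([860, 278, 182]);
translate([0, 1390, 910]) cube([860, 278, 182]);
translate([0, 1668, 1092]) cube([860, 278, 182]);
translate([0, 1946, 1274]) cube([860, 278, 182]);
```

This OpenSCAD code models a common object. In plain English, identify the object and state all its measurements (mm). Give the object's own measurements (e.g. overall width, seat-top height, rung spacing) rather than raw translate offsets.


A straight staircase of 8 solid steps. Each step is 860 mm wide (x), 278 mm deep (y, the going) and 182 mm tall (the rise). The first step rests on the floor; each subsequent step sits one going further in +y and one rise higher in +z, directly behind and above the previous step with no overlap.


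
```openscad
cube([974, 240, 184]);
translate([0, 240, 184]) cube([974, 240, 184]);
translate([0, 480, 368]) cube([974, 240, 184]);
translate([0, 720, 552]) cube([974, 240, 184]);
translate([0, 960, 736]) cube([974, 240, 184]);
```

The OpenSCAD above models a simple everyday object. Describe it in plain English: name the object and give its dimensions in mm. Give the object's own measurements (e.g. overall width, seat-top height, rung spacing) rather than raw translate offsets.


A straight staircase of 5 solid steps. Each step is 974 mm wide (x), 240 mm deep (y, the going) and 184 mm tall (the rise). The first step rests on the floor; each subsequent step sits one going further in +y and one rise higher in +z, directly behind and above the previous step with no overlap.


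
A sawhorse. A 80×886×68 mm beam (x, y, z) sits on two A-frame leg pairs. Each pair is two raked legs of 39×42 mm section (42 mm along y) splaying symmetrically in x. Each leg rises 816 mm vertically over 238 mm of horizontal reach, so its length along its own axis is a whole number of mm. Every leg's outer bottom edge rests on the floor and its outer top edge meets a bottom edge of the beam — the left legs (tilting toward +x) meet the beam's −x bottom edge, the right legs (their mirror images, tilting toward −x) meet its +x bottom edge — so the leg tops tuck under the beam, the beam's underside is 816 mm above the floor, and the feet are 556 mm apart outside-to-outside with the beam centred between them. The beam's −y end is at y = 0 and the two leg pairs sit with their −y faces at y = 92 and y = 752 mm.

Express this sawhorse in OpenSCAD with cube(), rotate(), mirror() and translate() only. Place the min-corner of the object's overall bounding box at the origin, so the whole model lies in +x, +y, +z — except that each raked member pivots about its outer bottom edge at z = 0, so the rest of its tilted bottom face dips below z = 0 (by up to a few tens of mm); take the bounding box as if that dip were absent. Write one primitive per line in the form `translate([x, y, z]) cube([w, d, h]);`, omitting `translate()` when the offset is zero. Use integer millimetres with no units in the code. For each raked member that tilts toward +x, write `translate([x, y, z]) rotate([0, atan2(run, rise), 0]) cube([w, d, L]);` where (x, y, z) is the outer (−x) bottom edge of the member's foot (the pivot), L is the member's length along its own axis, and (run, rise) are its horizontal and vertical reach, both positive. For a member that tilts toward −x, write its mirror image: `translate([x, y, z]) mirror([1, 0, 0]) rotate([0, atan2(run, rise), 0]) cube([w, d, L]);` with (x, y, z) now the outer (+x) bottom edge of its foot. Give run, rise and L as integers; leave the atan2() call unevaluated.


// leg length = √(238² + 816²) = 850
// right-leg outer foot x = 2·238 + 80 = 556
// beam min-corner = (238, 0, 816)
translate([238, 0, 816]) cube([80, 886, 68]);
translate([0, 92, 0]) rotate([0, atan2(238, 816), 0]) cube([39, 42, 850]);
translate([556, 92, 0]) mirror([1, 0, 0]) rotate([0, atan2(238, 816), 0]) cube([39, 42, 850]);
translate([0, 752, 0]) rotate([0, atan2(238, 816), 0]) cube([39, 42, 850]);
translate([556, 752, 0]) mirror([1, 0, 0]) rotate([0, atan2(238, 816), 0]) cube([39, 42, 850]);


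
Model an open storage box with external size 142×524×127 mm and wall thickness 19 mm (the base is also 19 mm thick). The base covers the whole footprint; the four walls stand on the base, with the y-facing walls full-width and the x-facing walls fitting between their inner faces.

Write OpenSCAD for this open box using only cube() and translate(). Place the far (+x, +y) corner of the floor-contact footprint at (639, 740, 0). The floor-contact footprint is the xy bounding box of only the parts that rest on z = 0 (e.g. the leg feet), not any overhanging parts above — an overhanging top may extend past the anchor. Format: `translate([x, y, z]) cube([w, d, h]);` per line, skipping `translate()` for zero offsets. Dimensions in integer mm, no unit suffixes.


translate([497, 216, 0]) cube([142, 524, 19]);
translate([497, 216, 19]) cube([142, 19, 108]);
translate([497, 721, 19]) cube([142, 19, 108]);
translate([497, 235, 19]) cube([19, 486, 108]);
translate([620, 235, 19]) cube([19, 486, 108]);


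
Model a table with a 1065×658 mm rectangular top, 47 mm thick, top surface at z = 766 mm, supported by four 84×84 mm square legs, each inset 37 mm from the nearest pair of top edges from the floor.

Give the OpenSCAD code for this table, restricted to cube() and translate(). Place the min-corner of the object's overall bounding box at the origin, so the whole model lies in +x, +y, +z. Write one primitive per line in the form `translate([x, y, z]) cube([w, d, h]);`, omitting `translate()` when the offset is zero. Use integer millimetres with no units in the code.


translate([0, 0, 719]) cube([1065, 658, 47]);
translate([37, 37, 0]) cube([84, 84, 719]);
translate([944, 37, 0]) cube([84, 84, 719]);
translate([37, 537, 0]) cube([84, 84, 719]);
translate([944, 537, 0]) cube([84, 84, 719]);


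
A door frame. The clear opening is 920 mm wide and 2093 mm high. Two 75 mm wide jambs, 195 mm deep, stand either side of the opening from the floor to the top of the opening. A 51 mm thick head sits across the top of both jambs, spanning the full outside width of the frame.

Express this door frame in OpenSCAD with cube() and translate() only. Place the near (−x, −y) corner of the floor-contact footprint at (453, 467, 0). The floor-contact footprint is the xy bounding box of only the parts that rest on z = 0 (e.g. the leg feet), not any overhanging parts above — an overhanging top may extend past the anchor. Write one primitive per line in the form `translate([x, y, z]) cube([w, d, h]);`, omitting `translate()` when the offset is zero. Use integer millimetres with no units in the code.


translate([453, 467, 0]) cube([75, 195, 2093]);
translate([1448, 467, 0]) cube([75, 195, 2093]);
translate([453, 467, 2093]) cube([1070, 195, 51]);


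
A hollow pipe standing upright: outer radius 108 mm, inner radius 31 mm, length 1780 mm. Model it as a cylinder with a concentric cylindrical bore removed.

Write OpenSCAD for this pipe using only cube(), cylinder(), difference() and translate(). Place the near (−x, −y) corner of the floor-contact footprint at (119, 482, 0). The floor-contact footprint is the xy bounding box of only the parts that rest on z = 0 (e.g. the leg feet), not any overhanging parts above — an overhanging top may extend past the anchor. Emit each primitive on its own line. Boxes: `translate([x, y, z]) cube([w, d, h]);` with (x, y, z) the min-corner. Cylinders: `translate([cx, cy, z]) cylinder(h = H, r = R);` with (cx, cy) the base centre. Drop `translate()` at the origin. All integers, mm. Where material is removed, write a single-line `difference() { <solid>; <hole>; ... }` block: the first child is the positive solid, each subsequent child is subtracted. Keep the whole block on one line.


difference() { translate([227, 590, 0]) cylinder(h = 1780, r = 108); translate([227, 590, 0]) cylinder(h = 1780, r = 31); }
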